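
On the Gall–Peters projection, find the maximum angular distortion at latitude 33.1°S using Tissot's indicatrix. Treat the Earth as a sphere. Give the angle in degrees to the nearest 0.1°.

The Gall–Peters projection is cylindrical equal-area with φ₀ = 45°. A cylindrical equal-area projection with standard parallel φ₀ has meridian scale h = cos φ / cos φ₀ and parallel scale k = cos φ₀ / cos φ (so areas are preserved, h·k = 1).
At 33.1°: h = 1.185, k = 0.8441; principal scales a = 1.185, b = 0.8441.
sin(ω/2) = (a − b)/(a + b) = 0.3406/2.029 = 0.1679, so ω = 2 arcsin(0.1679) ≈ 19.3°.

19.3°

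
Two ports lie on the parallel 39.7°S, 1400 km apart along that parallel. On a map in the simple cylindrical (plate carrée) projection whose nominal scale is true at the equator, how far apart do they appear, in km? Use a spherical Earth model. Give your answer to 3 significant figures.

1820 km

In the plate carrée (x = Rλ, y = Rφ), meridians are true-scale (h = 1) and parallels are stretched by k = sec φ.
Along the parallel, k = sec 39.7° = 1/0.7694 = 1.300.
Map distance = 1400 × 1.300 ≈ 1820 km.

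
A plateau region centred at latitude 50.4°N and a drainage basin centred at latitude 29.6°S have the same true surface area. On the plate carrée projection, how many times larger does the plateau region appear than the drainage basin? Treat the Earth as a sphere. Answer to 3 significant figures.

For the equirectangular projection with φ₀ = 0 (plate carrée), h = 1 along meridians and k = sec φ along parallels.
Areal scale at 50.4°: h·k = 1.000 × 1.569 = 1.569.
Areal scale at 29.6°: h·k = 1.000 × 1.150 = 1.150.
Ratio = 1.569/1.150 ≈ 1.36.

1.36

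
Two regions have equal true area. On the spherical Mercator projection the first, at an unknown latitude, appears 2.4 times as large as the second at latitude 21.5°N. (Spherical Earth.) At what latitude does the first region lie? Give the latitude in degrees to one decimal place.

Mercator areal scale is sec²φ, so apparent-area ratio = sec²φ₁ / sec²φ₂ = cos²φ₂ / cos²φ₁.
cos²φ₂ / cos²φ₁ = 2.4  ⇒  cos φ₁ = cos 21.5° / √2.4 = 0.9304/1.549 = 0.6006.
φ₁ = arccos(0.6006) ≈ 53.1°.

53.1°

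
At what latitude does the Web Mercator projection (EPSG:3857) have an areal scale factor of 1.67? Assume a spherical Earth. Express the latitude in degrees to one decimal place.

Mercator areal scale is sec²φ.
sec²φ = 1.67  ⇒  cos²φ = 0.5988  ⇒  cos φ = 0.7738.
φ = arccos(0.7738) ≈ 39.3°.

39.3°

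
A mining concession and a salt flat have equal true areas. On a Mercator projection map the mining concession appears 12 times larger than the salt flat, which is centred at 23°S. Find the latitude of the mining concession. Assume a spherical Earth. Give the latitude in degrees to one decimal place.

Mercator areal scale is sec²φ, so apparent-area ratio = sec²φ₁ / sec²φ₂ = cos²φ₂ / cos²φ₁.
cos²φ₂ / cos²φ₁ = 12  ⇒  cos φ₁ = cos 23° / √12 = 0.9205/3.464 = 0.2657.
φ₁ = arccos(0.2657) ≈ 74.6°.

74.6°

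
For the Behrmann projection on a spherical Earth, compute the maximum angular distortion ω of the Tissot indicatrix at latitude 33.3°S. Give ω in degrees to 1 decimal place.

4.1°

Behrmann is a cylindrical equal-area projection with standard parallels at ±30°. For cylindrical equal-area with standard parallel φ₀, h = cos φ / cos φ₀ and k = cos φ₀ / cos φ, so h·k = 1.
At 33.3°: h = 0.9651, k = 1.036; principal scales a = 1.036, b = 0.9651.
sin(ω/2) = (a − b)/(a + b) = 0.07105/2.001 = 0.03550, so ω = 2 arcsin(0.03550) ≈ 4.1°.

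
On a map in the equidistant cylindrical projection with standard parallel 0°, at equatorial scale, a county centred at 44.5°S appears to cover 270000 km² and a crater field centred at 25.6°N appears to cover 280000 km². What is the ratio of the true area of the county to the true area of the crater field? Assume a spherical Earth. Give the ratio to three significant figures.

0.763

On the plate carrée, areal scale = h·k = 1 × sec φ, so true area = apparent × cos φ.
True area of county: 270000 × cos(44.5°) = 270000 × 0.7133 = 192600 km².
True area of crater field: 280000 × cos(25.6°) = 280000 × 0.9018 = 252500 km².
Ratio = 192600 / 252500 ≈ 0.763.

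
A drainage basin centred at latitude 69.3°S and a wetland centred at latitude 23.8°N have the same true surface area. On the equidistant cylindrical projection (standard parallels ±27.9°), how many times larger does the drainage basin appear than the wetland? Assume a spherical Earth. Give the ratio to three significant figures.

2.59

In the equirectangular projection with standard parallel φ₀ = 27.9° (x = Rλ cos φ₀, y = Rφ), meridians are true-scale (h = 1) and the parallel scale is k = cos φ₀ / cos φ.
Areal scale at 69.3°: h·k = 1.000 × 2.500 = 2.500.
Areal scale at 23.8°: h·k = 1.000 × 0.9659 = 0.9659.
Ratio = 2.500/0.9659 ≈ 2.59.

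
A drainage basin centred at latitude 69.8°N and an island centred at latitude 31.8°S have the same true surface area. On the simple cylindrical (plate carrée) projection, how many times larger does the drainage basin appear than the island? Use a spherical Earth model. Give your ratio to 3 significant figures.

Plate carrée maps x = Rλ, y = Rφ. The meridian scale is h = 1 and the parallel scale is k = 1/cos φ = sec φ.
Areal scale at 69.8°: h·k = 1.000 × 2.896 = 2.896.
Areal scale at 31.8°: h·k = 1.000 × 1.177 = 1.177.
Ratio = 2.896/1.177 ≈ 2.46.

2.46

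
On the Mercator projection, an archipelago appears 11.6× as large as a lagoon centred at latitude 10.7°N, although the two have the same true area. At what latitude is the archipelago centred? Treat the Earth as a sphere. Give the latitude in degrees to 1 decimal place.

73.2°

On Mercator, (apparent₁)/(apparent₂) = sec²φ₁ / sec²φ₂ when true areas are equal.
cos²φ₂ / cos²φ₁ = 11.6  ⇒  cos φ₁ = cos 10.7° / √11.6 = 0.9826/3.406 = 0.2885.
φ₁ = arccos(0.2885) ≈ 73.2°.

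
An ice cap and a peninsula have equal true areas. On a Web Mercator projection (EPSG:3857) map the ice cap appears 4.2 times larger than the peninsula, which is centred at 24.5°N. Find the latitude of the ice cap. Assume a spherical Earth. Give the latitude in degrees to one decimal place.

63.6°

On Mercator, (apparent₁)/(apparent₂) = sec²φ₁ / sec²φ₂ when true areas are equal.
cos²φ₂ / cos²φ₁ = 4.2  ⇒  cos φ₁ = cos 24.5° / √4.2 = 0.9100/2.049 = 0.4440.
φ₁ = arccos(0.4440) ≈ 63.6°.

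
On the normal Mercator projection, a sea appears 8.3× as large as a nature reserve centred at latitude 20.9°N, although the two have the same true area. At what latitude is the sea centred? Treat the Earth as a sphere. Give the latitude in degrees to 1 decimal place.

71.1°

For equal true areas on Mercator, apparent areas scale as sec²φ, so the ratio is cos²φ₂ / cos²φ₁.
cos²φ₂ / cos²φ₁ = 8.3  ⇒  cos φ₁ = cos 20.9° / √8.3 = 0.9342/2.881 = 0.3243.
φ₁ = arccos(0.3243) ≈ 71.1°.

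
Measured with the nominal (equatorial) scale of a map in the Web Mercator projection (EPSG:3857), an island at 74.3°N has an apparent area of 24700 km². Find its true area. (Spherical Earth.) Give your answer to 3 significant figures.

1810 km²

For Mercator, h = k = sec φ (a conformal cylindrical projection has a single point scale, 1/cos φ).
Areal scale = k² = sec²φ = 1/cos²(74.3°) = 1/0.2706² = 13.66.
True area = apparent / (areal scale) = 24700 / 13.66 ≈ 1810 km².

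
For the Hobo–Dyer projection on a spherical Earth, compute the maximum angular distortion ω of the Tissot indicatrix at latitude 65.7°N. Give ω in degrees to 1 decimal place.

70.3°

The Hobo–Dyer projection is cylindrical equal-area with φ₀ = 37.5°. Cylindrical equal-area (φ₀ = 37.5°): h = cos φ / cos 37.5° along meridians, k = cos 37.5° / cos φ along parallels; h·k = 1.
At 65.7°: h = 0.5187, k = 1.928; principal scales a = 1.928, b = 0.5187.
sin(ω/2) = (a − b)/(a + b) = 1.409/2.447 = 0.5760, so ω = 2 arcsin(0.5760) ≈ 70.3°.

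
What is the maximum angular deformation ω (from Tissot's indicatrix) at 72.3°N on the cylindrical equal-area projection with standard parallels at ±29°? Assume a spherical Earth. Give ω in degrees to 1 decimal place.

Cylindrical equal-area (φ₀ = 29°): h = cos φ / cos 29° along meridians, k = cos 29° / cos φ along parallels; h·k = 1.
At 72.3°: h = 0.3476, k = 2.877; principal scales a = 2.877, b = 0.3476.
sin(ω/2) = (a − b)/(a + b) = 2.529/3.224 = 0.7844, so ω = 2 arcsin(0.7844) ≈ 103.3°.

103.3°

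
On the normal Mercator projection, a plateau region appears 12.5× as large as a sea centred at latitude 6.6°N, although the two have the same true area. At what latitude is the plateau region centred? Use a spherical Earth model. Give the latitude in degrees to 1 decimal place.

On Mercator, (apparent₁)/(apparent₂) = sec²φ₁ / sec²φ₂ when true areas are equal.
cos²φ₂ / cos²φ₁ = 12.5  ⇒  cos φ₁ = cos 6.6° / √12.5 = 0.9934/3.536 = 0.2810.
φ₁ = arccos(0.2810) ≈ 73.7°.

73.7°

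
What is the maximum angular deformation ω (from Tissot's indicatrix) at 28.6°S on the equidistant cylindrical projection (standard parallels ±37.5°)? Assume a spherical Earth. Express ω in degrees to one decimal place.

5.8°

In the equirectangular projection with standard parallel φ₀ = 37.5° (x = Rλ cos φ₀, y = Rφ), meridians are true-scale (h = 1) and the parallel scale is k = cos φ₀ / cos φ.
At 28.6°: h = 1.000, k = 0.9036; principal scales a = 1.000, b = 0.9036.
sin(ω/2) = (a − b)/(a + b) = 0.09639/1.904 = 0.05064, so ω = 2 arcsin(0.05064) ≈ 5.8°.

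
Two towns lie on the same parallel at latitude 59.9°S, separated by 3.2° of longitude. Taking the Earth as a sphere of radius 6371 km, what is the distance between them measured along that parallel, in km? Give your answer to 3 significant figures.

178 km

Arc length along a parallel = R cos φ · Δλ (with Δλ in radians).
= 6371 × cos 59.9° × (3.2° × π/180) = 6371 × 0.5015 × 0.05585 ≈ 178 km.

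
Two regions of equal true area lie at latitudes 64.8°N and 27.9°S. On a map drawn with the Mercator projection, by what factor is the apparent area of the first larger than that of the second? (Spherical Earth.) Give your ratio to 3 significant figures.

Mercator areal scale is sec²φ.
At 64.8°: sec²(64.8°) = 1/0.4258² = 5.516.
At 27.9°: sec²(27.9°) = 1/0.8838² = 1.280.
Ratio = 5.516/1.280 = cos²(27.9°)/cos²(64.8°) ≈ 4.31.

4.31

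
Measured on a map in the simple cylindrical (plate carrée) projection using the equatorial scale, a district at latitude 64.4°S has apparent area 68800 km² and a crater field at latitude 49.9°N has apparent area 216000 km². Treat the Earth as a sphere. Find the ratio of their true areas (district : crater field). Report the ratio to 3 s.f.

Plate carrée has h = 1 and k = sec φ, giving areal scale sec φ; true area = (apparent area) · cos φ.
True area of district: 68800 × cos(64.4°) = 68800 × 0.4321 = 29730 km².
True area of crater field: 216000 × cos(49.9°) = 216000 × 0.6441 = 139100 km².
Ratio = 29730 / 139100 ≈ 0.214.

0.214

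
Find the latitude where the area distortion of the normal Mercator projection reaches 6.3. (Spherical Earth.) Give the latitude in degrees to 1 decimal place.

Mercator areal scale is sec²φ.
sec²φ = 6.3  ⇒  cos²φ = 0.1587  ⇒  cos φ = 0.3984.
φ = arccos(0.3984) ≈ 66.5°.

66.5°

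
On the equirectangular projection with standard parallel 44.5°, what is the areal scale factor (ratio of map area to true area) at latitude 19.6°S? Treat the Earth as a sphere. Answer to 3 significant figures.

The equidistant cylindrical projection with φ₀ = 44.5° has h = 1 (meridians true) and k = cos φ₀ / cos φ along parallels.
Areal scale = h·k = 1 × cos φ₀ / cos φ; at 19.6°, h = 1.000, k = 0.7571, so h·k = 0.7571.

0.757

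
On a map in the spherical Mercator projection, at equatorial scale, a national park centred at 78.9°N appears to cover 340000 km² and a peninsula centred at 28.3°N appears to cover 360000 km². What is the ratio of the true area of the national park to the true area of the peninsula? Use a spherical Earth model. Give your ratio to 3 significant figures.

Mercator's areal exaggeration is sec²φ; hence true area = (apparent area) · cos²φ.
True area of national park: 340000 × cos²(78.9°) = 340000 × 0.03706 = 12600 km².
True area of peninsula: 360000 × cos²(28.3°) = 360000 × 0.7752 = 279100 km².
Ratio = 12600 / 279100 ≈ 0.0452.

0.0452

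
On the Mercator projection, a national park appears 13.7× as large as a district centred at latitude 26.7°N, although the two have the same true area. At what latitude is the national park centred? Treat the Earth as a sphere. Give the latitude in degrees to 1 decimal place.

For equal true areas on Mercator, apparent areas scale as sec²φ, so the ratio is cos²φ₂ / cos²φ₁.
cos²φ₂ / cos²φ₁ = 13.7  ⇒  cos φ₁ = cos 26.7° / √13.7 = 0.8934/3.701 = 0.2414.
φ₁ = arccos(0.2414) ≈ 76.0°.

76.0°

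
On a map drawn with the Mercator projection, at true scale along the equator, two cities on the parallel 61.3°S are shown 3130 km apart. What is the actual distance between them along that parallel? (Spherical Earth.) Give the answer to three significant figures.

For Mercator, h = k = sec φ (a conformal cylindrical projection has a single point scale, 1/cos φ).
Along the parallel at 61.3°, map distances are exaggerated by k = sec 61.3° = 2.082.
True distance = 3130 / 2.082 = 3130 × cos 61.3° ≈ 1500 km.

1500 km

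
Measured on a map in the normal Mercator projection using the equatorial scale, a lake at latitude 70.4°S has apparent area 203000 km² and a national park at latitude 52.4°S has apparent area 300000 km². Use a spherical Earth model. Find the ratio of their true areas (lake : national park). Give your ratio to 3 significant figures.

0.205

Mercator's areal exaggeration is sec²φ; hence true area = (apparent area) · cos²φ.
True area of lake: 203000 × cos²(70.4°) = 203000 × 0.1125 = 22840 km².
True area of national park: 300000 × cos²(52.4°) = 300000 × 0.3723 = 111700 km².
Ratio = 22840 / 111700 ≈ 0.205.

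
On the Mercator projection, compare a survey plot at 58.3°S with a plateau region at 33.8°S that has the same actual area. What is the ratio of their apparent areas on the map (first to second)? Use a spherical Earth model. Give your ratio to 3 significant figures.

Mercator areal scale is sec²φ.
At 58.3°: sec²(58.3°) = 1/0.5255² = 3.622.
At 33.8°: sec²(33.8°) = 1/0.8310² = 1.448.
Ratio = 3.622/1.448 = cos²(33.8°)/cos²(58.3°) ≈ 2.50.

2.50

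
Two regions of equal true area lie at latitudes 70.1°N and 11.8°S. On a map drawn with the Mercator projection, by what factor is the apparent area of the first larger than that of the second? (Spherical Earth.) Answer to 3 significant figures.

8.27

Mercator is conformal with k = sec φ, so areal scale = k² = sec²φ.
At 70.1°: sec²(70.1°) = 1/0.3404² = 8.631.
At 11.8°: sec²(11.8°) = 1/0.9789² = 1.044.
Ratio = 8.631/1.044 = cos²(11.8°)/cos²(70.1°) ≈ 8.27.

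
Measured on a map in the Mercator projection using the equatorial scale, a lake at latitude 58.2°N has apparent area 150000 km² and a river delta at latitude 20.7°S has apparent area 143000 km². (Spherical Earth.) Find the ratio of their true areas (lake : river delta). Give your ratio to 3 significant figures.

Mercator's areal exaggeration is sec²φ; hence true area = (apparent area) · cos²φ.
True area of lake: 150000 × cos²(58.2°) = 150000 × 0.2777 = 41650 km².
True area of river delta: 143000 × cos²(20.7°) = 143000 × 0.8751 = 125100 km².
Ratio = 41650 / 125100 ≈ 0.333.

0.333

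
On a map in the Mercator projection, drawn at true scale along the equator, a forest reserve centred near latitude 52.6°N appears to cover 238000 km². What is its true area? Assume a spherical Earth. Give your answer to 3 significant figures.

87800 km²

For Mercator, h = k = sec φ (a conformal cylindrical projection has a single point scale, 1/cos φ).
Areal scale = k² = sec²φ = 1/cos²(52.6°) = 1/0.6074² = 2.711.
True area = apparent / (areal scale) = 238000 / 2.711 ≈ 87800 km².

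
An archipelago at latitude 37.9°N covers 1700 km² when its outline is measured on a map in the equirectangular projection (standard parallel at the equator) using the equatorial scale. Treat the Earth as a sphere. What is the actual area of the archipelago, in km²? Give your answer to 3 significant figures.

1340 km²

In the plate carrée (x = Rλ, y = Rφ), meridians are true-scale (h = 1) and parallels are stretched by k = sec φ.
Areal scale = h·k = 1 × sec φ; at 37.9°, h = 1.000, k = 1.267, so h·k = 1.267.
True area = apparent / (areal scale) = 1700 / 1.267 ≈ 1340 km².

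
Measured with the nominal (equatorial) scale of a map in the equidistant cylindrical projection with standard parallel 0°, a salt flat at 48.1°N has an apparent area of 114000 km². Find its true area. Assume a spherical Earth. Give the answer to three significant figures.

In the plate carrée (x = Rλ, y = Rφ), meridians are true-scale (h = 1) and parallels are stretched by k = sec φ.
Areal scale = h·k = 1 × sec φ; at 48.1°, h = 1.000, k = 1.497, so h·k = 1.497.
True area = apparent / (areal scale) = 114000 / 1.497 ≈ 76100 km².

76100 km²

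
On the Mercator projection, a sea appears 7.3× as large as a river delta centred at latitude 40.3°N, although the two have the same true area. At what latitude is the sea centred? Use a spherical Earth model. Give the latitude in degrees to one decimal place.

73.6°

For equal true areas on Mercator, apparent areas scale as sec²φ, so the ratio is cos²φ₂ / cos²φ₁.
cos²φ₂ / cos²φ₁ = 7.3  ⇒  cos φ₁ = cos 40.3° / √7.3 = 0.7627/2.702 = 0.2823.
φ₁ = arccos(0.2823) ≈ 73.6°.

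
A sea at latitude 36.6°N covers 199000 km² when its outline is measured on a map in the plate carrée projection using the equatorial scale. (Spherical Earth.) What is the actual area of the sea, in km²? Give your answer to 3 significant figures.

For the equirectangular projection with φ₀ = 0 (plate carrée), h = 1 along meridians and k = sec φ along parallels.
Areal scale = h·k = 1 × sec φ; at 36.6°, h = 1.000, k = 1.246, so h·k = 1.246.
True area = apparent / (areal scale) = 199000 / 1.246 ≈ 160000 km².

160000 km²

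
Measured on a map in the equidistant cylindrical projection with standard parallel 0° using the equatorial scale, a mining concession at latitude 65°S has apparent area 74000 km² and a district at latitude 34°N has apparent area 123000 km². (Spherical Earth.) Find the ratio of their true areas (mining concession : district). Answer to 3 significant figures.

On the plate carrée, areal scale = h·k = 1 × sec φ, so true area = apparent × cos φ.
True area of mining concession: 74000 × cos(65°) = 74000 × 0.4226 = 31270 km².
True area of district: 123000 × cos(34°) = 123000 × 0.8290 = 102000 km².
Ratio = 31270 / 102000 ≈ 0.307.

0.307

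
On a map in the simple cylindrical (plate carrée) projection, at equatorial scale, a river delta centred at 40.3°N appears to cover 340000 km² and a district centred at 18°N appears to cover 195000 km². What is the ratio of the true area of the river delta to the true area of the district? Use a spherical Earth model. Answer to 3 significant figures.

1.40

On the plate carrée, areal scale = h·k = 1 × sec φ, so true area = apparent × cos φ.
True area of river delta: 340000 × cos(40.3°) = 340000 × 0.7627 = 259300 km².
True area of district: 195000 × cos(18°) = 195000 × 0.9511 = 185500 km².
Ratio = 259300 / 185500 ≈ 1.40.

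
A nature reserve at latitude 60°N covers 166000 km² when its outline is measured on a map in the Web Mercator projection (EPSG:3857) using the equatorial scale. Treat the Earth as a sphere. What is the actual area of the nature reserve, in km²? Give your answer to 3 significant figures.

The Mercator projection is conformal; its linear scale factor is the same in every direction and equals sec φ = 1/cos φ.
Areal scale = k² = sec²φ = 1/cos²(60°) = 1/0.5000² = 4.000.
True area = apparent / (areal scale) = 166000 / 4.000 ≈ 41500 km².

41500 km²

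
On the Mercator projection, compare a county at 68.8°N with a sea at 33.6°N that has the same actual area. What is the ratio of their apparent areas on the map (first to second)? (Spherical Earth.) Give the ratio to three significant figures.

5.31

Mercator is conformal with k = sec φ, so areal scale = k² = sec²φ.
At 68.8°: sec²(68.8°) = 1/0.3616² = 7.647.
At 33.6°: sec²(33.6°) = 1/0.8329² = 1.441.
Ratio = 7.647/1.441 = cos²(33.6°)/cos²(68.8°) ≈ 5.31.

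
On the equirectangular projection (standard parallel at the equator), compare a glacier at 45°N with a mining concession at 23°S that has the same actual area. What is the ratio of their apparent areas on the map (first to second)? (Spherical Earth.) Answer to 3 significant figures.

1.30

Plate carrée maps x = Rλ, y = Rφ. The meridian scale is h = 1 and the parallel scale is k = 1/cos φ = sec φ.
Areal scale at 45°: h·k = 1.000 × 1.414 = 1.414.
Areal scale at 23°: h·k = 1.000 × 1.086 = 1.086.
Ratio = 1.414/1.086 ≈ 1.30.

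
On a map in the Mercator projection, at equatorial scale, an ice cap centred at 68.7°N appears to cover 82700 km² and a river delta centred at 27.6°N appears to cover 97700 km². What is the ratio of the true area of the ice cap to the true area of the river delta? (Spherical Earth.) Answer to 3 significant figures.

0.142

Since Mercator area scale is 1/cos²φ, the true area equals the apparent area multiplied by cos²φ.
True area of ice cap: 82700 × cos²(68.7°) = 82700 × 0.1320 = 10910 km².
True area of river delta: 97700 × cos²(27.6°) = 97700 × 0.7854 = 76730 km².
Ratio = 10910 / 76730 ≈ 0.142.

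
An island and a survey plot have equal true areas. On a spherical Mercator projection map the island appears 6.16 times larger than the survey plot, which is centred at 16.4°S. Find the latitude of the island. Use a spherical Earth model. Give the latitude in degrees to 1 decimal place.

67.3°

For equal true areas on Mercator, apparent areas scale as sec²φ, so the ratio is cos²φ₂ / cos²φ₁.
cos²φ₂ / cos²φ₁ = 6.16  ⇒  cos φ₁ = cos 16.4° / √6.16 = 0.9593/2.482 = 0.3865.
φ₁ = arccos(0.3865) ≈ 67.3°.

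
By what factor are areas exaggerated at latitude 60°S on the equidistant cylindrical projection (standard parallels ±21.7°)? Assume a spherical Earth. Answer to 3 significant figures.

In the equirectangular projection with standard parallel φ₀ = 21.7° (x = Rλ cos φ₀, y = Rφ), meridians are true-scale (h = 1) and the parallel scale is k = cos φ₀ / cos φ.
Areal scale = h·k = 1 × cos φ₀ / cos φ; at 60°, h = 1.000, k = 1.858, so h·k = 1.858.

1.86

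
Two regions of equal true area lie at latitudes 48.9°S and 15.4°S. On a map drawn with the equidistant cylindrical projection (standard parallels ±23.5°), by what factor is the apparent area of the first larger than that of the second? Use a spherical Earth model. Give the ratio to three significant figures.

1.47

The equidistant cylindrical projection with φ₀ = 23.5° has h = 1 (meridians true) and k = cos φ₀ / cos φ along parallels.
Areal scale at 48.9°: h·k = 1.000 × 1.395 = 1.395.
Areal scale at 15.4°: h·k = 1.000 × 0.9512 = 0.9512.
Ratio = 1.395/0.9512 ≈ 1.47.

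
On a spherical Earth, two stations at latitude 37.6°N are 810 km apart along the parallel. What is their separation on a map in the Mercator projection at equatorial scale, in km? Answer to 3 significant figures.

The Mercator projection is conformal; its linear scale factor is the same in every direction and equals sec φ = 1/cos φ.
Along the parallel, k = sec 37.6° = 1/0.7923 = 1.262.
Map distance = 810 × 1.262 ≈ 1020 km.

1020 km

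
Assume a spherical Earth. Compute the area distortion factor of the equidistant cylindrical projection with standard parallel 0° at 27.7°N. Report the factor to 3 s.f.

For the equirectangular projection with φ₀ = 0 (plate carrée), h = 1 along meridians and k = sec φ along parallels.
Areal scale = h·k = 1 × sec φ; at 27.7°, h = 1.000, k = 1.129, so h·k = 1.129.

1.13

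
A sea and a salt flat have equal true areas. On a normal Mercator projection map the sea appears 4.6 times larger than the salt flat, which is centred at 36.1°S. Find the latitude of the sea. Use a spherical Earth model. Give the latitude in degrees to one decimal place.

On Mercator, (apparent₁)/(apparent₂) = sec²φ₁ / sec²φ₂ when true areas are equal.
cos²φ₂ / cos²φ₁ = 4.6  ⇒  cos φ₁ = cos 36.1° / √4.6 = 0.8080/2.145 = 0.3767.
φ₁ = arccos(0.3767) ≈ 67.9°.

67.9°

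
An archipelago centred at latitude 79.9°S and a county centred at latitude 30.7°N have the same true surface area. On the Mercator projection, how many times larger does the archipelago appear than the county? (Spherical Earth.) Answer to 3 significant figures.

24.0

Mercator areal scale is sec²φ.
At 79.9°: sec²(79.9°) = 1/0.1754² = 32.52.
At 30.7°: sec²(30.7°) = 1/0.8599² = 1.353.
Ratio = 32.52/1.353 = cos²(30.7°)/cos²(79.9°) ≈ 24.0.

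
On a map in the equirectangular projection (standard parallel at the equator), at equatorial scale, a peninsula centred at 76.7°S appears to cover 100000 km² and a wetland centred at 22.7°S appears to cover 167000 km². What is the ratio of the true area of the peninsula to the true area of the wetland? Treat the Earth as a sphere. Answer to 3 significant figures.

0.149

On the plate carrée, areal scale = h·k = 1 × sec φ, so true area = apparent × cos φ.
True area of peninsula: 100000 × cos(76.7°) = 100000 × 0.2300 = 23000 km².
True area of wetland: 167000 × cos(22.7°) = 167000 × 0.9225 = 154100 km².
Ratio = 23000 / 154100 ≈ 0.149.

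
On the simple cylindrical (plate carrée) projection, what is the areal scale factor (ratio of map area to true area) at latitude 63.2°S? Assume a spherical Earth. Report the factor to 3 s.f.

Plate carrée maps x = Rλ, y = Rφ. The meridian scale is h = 1 and the parallel scale is k = 1/cos φ = sec φ.
Areal scale = h·k = 1 × sec φ; at 63.2°, h = 1.000, k = 2.218, so h·k = 2.218.

2.22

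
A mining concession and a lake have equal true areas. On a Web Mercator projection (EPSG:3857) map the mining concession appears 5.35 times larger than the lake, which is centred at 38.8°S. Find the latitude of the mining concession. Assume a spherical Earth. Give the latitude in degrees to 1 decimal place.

70.3°

On Mercator, (apparent₁)/(apparent₂) = sec²φ₁ / sec²φ₂ when true areas are equal.
cos²φ₂ / cos²φ₁ = 5.35  ⇒  cos φ₁ = cos 38.8° / √5.35 = 0.7793/2.313 = 0.3369.
φ₁ = arccos(0.3369) ≈ 70.3°.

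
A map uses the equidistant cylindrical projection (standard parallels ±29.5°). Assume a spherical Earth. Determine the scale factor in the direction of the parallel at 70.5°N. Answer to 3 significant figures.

2.61

In the equirectangular projection with standard parallel φ₀ = 29.5° (x = Rλ cos φ₀, y = Rφ), meridians are true-scale (h = 1) and the parallel scale is k = cos φ₀ / cos φ.
k = cos 29.5° / cos 70.5° = 0.8704/0.3338 = 2.607.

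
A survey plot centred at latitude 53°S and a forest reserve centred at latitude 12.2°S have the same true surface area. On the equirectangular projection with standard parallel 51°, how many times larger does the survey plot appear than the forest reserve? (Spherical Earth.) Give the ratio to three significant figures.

1.62

The equidistant cylindrical projection with φ₀ = 51° has h = 1 (meridians true) and k = cos φ₀ / cos φ along parallels.
Areal scale at 53°: h·k = 1.000 × 1.046 = 1.046.
Areal scale at 12.2°: h·k = 1.000 × 0.6439 = 0.6439.
Ratio = 1.046/0.6439 ≈ 1.62.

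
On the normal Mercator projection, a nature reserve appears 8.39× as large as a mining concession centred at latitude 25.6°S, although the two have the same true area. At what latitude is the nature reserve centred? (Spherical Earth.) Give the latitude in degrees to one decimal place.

For equal true areas on Mercator, apparent areas scale as sec²φ, so the ratio is cos²φ₂ / cos²φ₁.
cos²φ₂ / cos²φ₁ = 8.39  ⇒  cos φ₁ = cos 25.6° / √8.39 = 0.9018/2.897 = 0.3113.
φ₁ = arccos(0.3113) ≈ 71.9°.

71.9°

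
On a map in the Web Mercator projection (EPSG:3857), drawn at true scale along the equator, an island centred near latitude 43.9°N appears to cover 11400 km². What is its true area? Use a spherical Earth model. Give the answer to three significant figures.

The Mercator projection is conformal; its linear scale factor is the same in every direction and equals sec φ = 1/cos φ.
Areal scale = k² = sec²φ = 1/cos²(43.9°) = 1/0.7206² = 1.926.
True area = apparent / (areal scale) = 11400 / 1.926 ≈ 5920 km².

5920 km²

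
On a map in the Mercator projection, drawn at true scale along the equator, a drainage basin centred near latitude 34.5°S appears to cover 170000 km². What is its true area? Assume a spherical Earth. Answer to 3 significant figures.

115000 km²

Mercator is conformal, so the point scale is isotropic: h = k = sec φ = 1/cos φ.
Areal scale = k² = sec²φ = 1/cos²(34.5°) = 1/0.8241² = 1.472.
True area = apparent / (areal scale) = 170000 / 1.472 ≈ 115000 km².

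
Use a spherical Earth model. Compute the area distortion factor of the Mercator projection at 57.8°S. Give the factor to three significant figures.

3.52

The Mercator projection is conformal; its linear scale factor is the same in every direction and equals sec φ = 1/cos φ.
Areal scale = k² = sec²φ = 1/cos²(57.8°) = 1/0.5329² = 3.522.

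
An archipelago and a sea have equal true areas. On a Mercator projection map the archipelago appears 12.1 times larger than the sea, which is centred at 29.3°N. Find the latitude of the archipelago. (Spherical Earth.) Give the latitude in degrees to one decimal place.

75.5°

For equal true areas on Mercator, apparent areas scale as sec²φ, so the ratio is cos²φ₂ / cos²φ₁.
cos²φ₂ / cos²φ₁ = 12.1  ⇒  cos φ₁ = cos 29.3° / √12.1 = 0.8721/3.479 = 0.2507.
φ₁ = arccos(0.2507) ≈ 75.5°.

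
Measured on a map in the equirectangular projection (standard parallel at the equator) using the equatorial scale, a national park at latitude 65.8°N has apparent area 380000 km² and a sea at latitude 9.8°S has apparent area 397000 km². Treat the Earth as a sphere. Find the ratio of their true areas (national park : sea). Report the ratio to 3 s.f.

Plate carrée has h = 1 and k = sec φ, giving areal scale sec φ; true area = (apparent area) · cos φ.
True area of national park: 380000 × cos(65.8°) = 380000 × 0.4099 = 155800 km².
True area of sea: 397000 × cos(9.8°) = 397000 × 0.9854 = 391200 km².
Ratio = 155800 / 391200 ≈ 0.398.

0.398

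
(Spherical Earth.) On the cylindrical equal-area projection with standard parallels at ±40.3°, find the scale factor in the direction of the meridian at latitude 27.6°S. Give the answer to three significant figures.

1.16

A cylindrical equal-area projection with standard parallel φ₀ has meridian scale h = cos φ / cos φ₀ and parallel scale k = cos φ₀ / cos φ (so areas are preserved, h·k = 1).
h = cos 27.6° / cos 40.3° = 0.8862/0.7627 = 1.162.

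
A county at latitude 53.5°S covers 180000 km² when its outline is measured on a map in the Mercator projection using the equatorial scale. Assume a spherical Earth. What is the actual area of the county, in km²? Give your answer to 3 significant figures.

Mercator is conformal, so the point scale is isotropic: h = k = sec φ = 1/cos φ.
Areal scale = k² = sec²φ = 1/cos²(53.5°) = 1/0.5948² = 2.826.
True area = apparent / (areal scale) = 180000 / 2.826 ≈ 63700 km².

63700 km²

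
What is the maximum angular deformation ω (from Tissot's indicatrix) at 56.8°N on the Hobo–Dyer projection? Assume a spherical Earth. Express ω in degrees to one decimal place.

The Hobo–Dyer projection is cylindrical equal-area with φ₀ = 37.5°. A cylindrical equal-area projection with standard parallel φ₀ has meridian scale h = cos φ / cos φ₀ and parallel scale k = cos φ₀ / cos φ (so areas are preserved, h·k = 1).
At 56.8°: h = 0.6902, k = 1.449; principal scales a = 1.449, b = 0.6902.
sin(ω/2) = (a − b)/(a + b) = 0.7587/2.139 = 0.3547, so ω = 2 arcsin(0.3547) ≈ 41.5°.

41.5°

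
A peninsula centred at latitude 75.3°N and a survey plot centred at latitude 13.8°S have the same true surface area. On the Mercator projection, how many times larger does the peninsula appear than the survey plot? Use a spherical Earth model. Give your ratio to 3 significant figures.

14.6

On Mercator, area is exaggerated by sec²φ = 1/cos²φ.
At 75.3°: sec²(75.3°) = 1/0.2538² = 15.53.
At 13.8°: sec²(13.8°) = 1/0.9711² = 1.060.
Ratio = 15.53/1.060 = cos²(13.8°)/cos²(75.3°) ≈ 14.6.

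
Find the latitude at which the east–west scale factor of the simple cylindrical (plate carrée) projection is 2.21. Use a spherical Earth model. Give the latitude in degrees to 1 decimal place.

63.1°

Plate carrée: h = 1, k = sec φ along parallels.
sec φ = 2.21  ⇒  cos φ = 0.4525  ⇒  φ ≈ 63.1°.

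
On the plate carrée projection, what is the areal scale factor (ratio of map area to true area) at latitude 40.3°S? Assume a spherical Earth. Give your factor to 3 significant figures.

1.31

Plate carrée maps x = Rλ, y = Rφ. The meridian scale is h = 1 and the parallel scale is k = 1/cos φ = sec φ.
Areal scale = h·k = 1 × sec φ; at 40.3°, h = 1.000, k = 1.311, so h·k = 1.311.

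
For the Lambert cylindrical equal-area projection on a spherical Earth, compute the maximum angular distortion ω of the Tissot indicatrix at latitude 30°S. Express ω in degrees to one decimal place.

The Lambert cylindrical equal-area projection is the cylindrical equal-area projection with its standard parallel at the equator (φ₀ = 0). For cylindrical equal-area with standard parallel φ₀, h = cos φ / cos φ₀ and k = cos φ₀ / cos φ, so h·k = 1.
At 30°: h = 0.8660, k = 1.155; principal scales a = 1.155, b = 0.8660.
sin(ω/2) = (a − b)/(a + b) = 0.2887/2.021 = 0.1429, so ω = 2 arcsin(0.1429) ≈ 16.4°.

16.4°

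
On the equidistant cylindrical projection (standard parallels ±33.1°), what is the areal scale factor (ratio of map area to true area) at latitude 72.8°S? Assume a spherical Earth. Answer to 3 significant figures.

The equidistant cylindrical projection with φ₀ = 33.1° has h = 1 (meridians true) and k = cos φ₀ / cos φ along parallels.
Areal scale = h·k = 1 × cos φ₀ / cos φ; at 72.8°, h = 1.000, k = 2.833, so h·k = 2.833.

2.83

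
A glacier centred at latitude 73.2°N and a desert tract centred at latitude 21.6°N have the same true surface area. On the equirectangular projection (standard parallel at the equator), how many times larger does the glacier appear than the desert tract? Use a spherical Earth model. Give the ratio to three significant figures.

In the plate carrée (x = Rλ, y = Rφ), meridians are true-scale (h = 1) and parallels are stretched by k = sec φ.
Areal scale at 73.2°: h·k = 1.000 × 3.460 = 3.460.
Areal scale at 21.6°: h·k = 1.000 × 1.076 = 1.076.
Ratio = 3.460/1.076 ≈ 3.22.

3.22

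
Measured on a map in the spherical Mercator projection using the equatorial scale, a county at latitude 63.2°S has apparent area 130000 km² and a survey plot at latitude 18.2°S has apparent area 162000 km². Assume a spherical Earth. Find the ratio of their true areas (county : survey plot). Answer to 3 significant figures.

Mercator's areal exaggeration is sec²φ; hence true area = (apparent area) · cos²φ.
True area of county: 130000 × cos²(63.2°) = 130000 × 0.2033 = 26430 km².
True area of survey plot: 162000 × cos²(18.2°) = 162000 × 0.9024 = 146200 km².
Ratio = 26430 / 146200 ≈ 0.181.

0.181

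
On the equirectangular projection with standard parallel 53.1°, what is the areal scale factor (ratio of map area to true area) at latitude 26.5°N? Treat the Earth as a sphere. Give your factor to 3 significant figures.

0.671

With standard parallel φ₀ = 53.1°, the equirectangular projection gives x = Rλ cos φ₀, y = Rφ, so h = 1 and k = cos 53.1° / cos φ.
Areal scale = h·k = 1 × cos φ₀ / cos φ; at 26.5°, h = 1.000, k = 0.6709, so h·k = 0.6709.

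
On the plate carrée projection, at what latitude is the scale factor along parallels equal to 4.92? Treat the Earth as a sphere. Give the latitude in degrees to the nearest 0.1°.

78.3°

Plate carrée: h = 1, k = sec φ along parallels.
sec φ = 4.92  ⇒  cos φ = 0.2033  ⇒  φ ≈ 78.3°.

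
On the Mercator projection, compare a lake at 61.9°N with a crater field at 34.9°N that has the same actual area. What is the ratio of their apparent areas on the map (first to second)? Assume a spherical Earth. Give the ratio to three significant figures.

Mercator is conformal with k = sec φ, so areal scale = k² = sec²φ.
At 61.9°: sec²(61.9°) = 1/0.4710² = 4.508.
At 34.9°: sec²(34.9°) = 1/0.8202² = 1.487.
Ratio = 4.508/1.487 = cos²(34.9°)/cos²(61.9°) ≈ 3.03.

3.03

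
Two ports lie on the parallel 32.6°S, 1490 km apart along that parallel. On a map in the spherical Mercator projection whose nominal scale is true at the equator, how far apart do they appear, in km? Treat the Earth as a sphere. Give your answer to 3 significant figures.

1770 km

For Mercator, h = k = sec φ (a conformal cylindrical projection has a single point scale, 1/cos φ).
Along the parallel, k = sec 32.6° = 1/0.8425 = 1.187.
Map distance = 1490 × 1.187 ≈ 1770 km.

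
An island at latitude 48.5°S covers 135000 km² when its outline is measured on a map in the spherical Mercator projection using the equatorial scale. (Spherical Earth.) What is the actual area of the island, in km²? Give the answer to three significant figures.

Mercator is conformal, so the point scale is isotropic: h = k = sec φ = 1/cos φ.
Areal scale = k² = sec²φ = 1/cos²(48.5°) = 1/0.6626² = 2.278.
True area = apparent / (areal scale) = 135000 / 2.278 ≈ 59300 km².

59300 km²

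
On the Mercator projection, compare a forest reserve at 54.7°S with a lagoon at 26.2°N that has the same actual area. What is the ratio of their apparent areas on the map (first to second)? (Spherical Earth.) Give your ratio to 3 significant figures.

On Mercator, area is exaggerated by sec²φ = 1/cos²φ.
At 54.7°: sec²(54.7°) = 1/0.5779² = 2.995.
At 26.2°: sec²(26.2°) = 1/0.8973² = 1.242.
Ratio = 2.995/1.242 = cos²(26.2°)/cos²(54.7°) ≈ 2.41.

2.41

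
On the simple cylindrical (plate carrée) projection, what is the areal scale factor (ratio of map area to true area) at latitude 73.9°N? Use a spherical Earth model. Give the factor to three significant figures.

For the equirectangular projection with φ₀ = 0 (plate carrée), h = 1 along meridians and k = sec φ along parallels.
Areal scale = h·k = 1 × sec φ; at 73.9°, h = 1.000, k = 3.606, so h·k = 3.606.

3.61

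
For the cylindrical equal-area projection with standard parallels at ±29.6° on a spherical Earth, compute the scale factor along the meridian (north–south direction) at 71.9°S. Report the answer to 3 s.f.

A cylindrical equal-area projection with standard parallel φ₀ has meridian scale h = cos φ / cos φ₀ and parallel scale k = cos φ₀ / cos φ (so areas are preserved, h·k = 1).
h = cos 71.9° / cos 29.6° = 0.3107/0.8695 = 0.3573.

0.357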